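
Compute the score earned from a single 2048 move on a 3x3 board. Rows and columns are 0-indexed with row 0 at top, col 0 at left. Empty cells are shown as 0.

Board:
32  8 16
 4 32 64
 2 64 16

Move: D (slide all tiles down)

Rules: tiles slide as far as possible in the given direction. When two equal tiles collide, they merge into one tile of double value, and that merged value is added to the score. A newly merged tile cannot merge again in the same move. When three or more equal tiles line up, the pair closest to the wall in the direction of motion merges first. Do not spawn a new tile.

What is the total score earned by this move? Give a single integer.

Answer: 0

Derivation:
Slide down:
col 0: [32, 4, 2] -> [32, 4, 2]  score +0 (running 0)
col 1: [8, 32, 64] -> [8, 32, 64]  score +0 (running 0)
col 2: [16, 64, 16] -> [16, 64, 16]  score +0 (running 0)
Board after move:
32  8 16
 4 32 64
 2 64 16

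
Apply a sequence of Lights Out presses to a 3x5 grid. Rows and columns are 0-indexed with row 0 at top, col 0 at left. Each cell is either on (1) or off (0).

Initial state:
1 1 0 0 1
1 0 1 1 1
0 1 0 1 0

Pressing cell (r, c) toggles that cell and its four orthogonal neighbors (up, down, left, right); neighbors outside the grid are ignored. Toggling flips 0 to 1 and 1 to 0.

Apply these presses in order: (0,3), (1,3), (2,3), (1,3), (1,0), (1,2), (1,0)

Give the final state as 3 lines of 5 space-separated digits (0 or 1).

After press 1 at (0,3):
1 1 1 1 0
1 0 1 0 1
0 1 0 1 0

After press 2 at (1,3):
1 1 1 0 0
1 0 0 1 0
0 1 0 0 0

After press 3 at (2,3):
1 1 1 0 0
1 0 0 0 0
0 1 1 1 1

After press 4 at (1,3):
1 1 1 1 0
1 0 1 1 1
0 1 1 0 1

After press 5 at (1,0):
0 1 1 1 0
0 1 1 1 1
1 1 1 0 1

After press 6 at (1,2):
0 1 0 1 0
0 0 0 0 1
1 1 0 0 1

After press 7 at (1,0):
1 1 0 1 0
1 1 0 0 1
0 1 0 0 1

Answer: 1 1 0 1 0
1 1 0 0 1
0 1 0 0 1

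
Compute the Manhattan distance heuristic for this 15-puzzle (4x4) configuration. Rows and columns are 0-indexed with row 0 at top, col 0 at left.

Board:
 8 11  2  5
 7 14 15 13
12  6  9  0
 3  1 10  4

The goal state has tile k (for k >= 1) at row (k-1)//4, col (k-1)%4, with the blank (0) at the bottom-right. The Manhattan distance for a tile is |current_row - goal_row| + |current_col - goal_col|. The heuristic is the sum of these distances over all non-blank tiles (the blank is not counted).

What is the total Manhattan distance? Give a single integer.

Answer: 43

Derivation:
Tile 8: (0,0)->(1,3) = 4
Tile 11: (0,1)->(2,2) = 3
Tile 2: (0,2)->(0,1) = 1
Tile 5: (0,3)->(1,0) = 4
Tile 7: (1,0)->(1,2) = 2
Tile 14: (1,1)->(3,1) = 2
Tile 15: (1,2)->(3,2) = 2
Tile 13: (1,3)->(3,0) = 5
Tile 12: (2,0)->(2,3) = 3
Tile 6: (2,1)->(1,1) = 1
Tile 9: (2,2)->(2,0) = 2
Tile 3: (3,0)->(0,2) = 5
Tile 1: (3,1)->(0,0) = 4
Tile 10: (3,2)->(2,1) = 2
Tile 4: (3,3)->(0,3) = 3
Sum: 4 + 3 + 1 + 4 + 2 + 2 + 2 + 5 + 3 + 1 + 2 + 5 + 4 + 2 + 3 = 43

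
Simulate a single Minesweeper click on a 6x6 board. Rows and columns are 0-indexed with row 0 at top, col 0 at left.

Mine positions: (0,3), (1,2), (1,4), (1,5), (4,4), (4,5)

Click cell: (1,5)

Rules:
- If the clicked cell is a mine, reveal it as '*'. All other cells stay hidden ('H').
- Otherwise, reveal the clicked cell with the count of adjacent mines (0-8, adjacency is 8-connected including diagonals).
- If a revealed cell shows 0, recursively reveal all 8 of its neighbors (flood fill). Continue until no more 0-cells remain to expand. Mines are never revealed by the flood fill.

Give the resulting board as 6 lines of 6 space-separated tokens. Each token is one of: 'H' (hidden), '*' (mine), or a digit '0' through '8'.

H H H H H H
H H H H H *
H H H H H H
H H H H H H
H H H H H H
H H H H H H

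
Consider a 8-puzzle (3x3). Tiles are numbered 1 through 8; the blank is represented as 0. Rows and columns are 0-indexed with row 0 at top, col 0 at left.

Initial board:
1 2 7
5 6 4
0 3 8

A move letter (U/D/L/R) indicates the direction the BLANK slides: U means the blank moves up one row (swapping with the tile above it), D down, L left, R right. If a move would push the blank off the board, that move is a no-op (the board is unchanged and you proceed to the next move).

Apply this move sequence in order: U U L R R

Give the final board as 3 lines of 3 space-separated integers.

Answer: 2 7 0
1 6 4
5 3 8

Derivation:
After move 1 (U):
1 2 7
0 6 4
5 3 8

After move 2 (U):
0 2 7
1 6 4
5 3 8

After move 3 (L):
0 2 7
1 6 4
5 3 8

After move 4 (R):
2 0 7
1 6 4
5 3 8

After move 5 (R):
2 7 0
1 6 4
5 3 8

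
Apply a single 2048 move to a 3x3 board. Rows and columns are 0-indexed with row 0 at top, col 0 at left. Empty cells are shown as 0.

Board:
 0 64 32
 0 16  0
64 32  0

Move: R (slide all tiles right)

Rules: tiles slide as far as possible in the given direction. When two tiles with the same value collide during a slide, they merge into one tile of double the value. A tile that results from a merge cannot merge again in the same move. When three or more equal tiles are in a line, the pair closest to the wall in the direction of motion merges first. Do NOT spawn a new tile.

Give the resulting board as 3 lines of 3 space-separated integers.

Slide right:
row 0: [0, 64, 32] -> [0, 64, 32]
row 1: [0, 16, 0] -> [0, 0, 16]
row 2: [64, 32, 0] -> [0, 64, 32]

Answer:  0 64 32
 0  0 16
 0 64 32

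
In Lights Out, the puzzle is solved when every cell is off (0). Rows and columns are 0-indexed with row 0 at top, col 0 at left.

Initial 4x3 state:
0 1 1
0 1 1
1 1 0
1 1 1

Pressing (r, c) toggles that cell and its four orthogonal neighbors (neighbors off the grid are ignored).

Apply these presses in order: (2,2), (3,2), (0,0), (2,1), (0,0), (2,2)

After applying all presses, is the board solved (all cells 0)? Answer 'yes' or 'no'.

Answer: no

Derivation:
After press 1 at (2,2):
0 1 1
0 1 0
1 0 1
1 1 0

After press 2 at (3,2):
0 1 1
0 1 0
1 0 0
1 0 1

After press 3 at (0,0):
1 0 1
1 1 0
1 0 0
1 0 1

After press 4 at (2,1):
1 0 1
1 0 0
0 1 1
1 1 1

After press 5 at (0,0):
0 1 1
0 0 0
0 1 1
1 1 1

After press 6 at (2,2):
0 1 1
0 0 1
0 0 0
1 1 0

Lights still on: 5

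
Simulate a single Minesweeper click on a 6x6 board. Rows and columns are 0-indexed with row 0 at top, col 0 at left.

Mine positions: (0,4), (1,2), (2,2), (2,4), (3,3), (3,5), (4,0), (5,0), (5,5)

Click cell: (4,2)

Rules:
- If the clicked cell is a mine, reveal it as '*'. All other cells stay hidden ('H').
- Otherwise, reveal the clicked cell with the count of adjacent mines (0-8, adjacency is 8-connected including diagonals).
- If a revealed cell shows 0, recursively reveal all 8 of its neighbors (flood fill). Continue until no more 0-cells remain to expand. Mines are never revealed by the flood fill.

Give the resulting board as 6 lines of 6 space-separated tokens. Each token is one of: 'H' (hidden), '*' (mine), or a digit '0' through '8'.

H H H H H H
H H H H H H
H H H H H H
H H H H H H
H H 1 H H H
H H H H H H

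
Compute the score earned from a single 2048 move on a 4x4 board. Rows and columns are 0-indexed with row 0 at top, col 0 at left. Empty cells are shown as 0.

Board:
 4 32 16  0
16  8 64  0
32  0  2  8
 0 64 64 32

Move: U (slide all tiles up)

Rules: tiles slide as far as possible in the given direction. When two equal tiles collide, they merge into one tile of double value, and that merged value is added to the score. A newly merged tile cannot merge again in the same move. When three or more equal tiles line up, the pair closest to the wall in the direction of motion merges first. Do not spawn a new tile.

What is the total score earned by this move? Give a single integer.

Answer: 0

Derivation:
Slide up:
col 0: [4, 16, 32, 0] -> [4, 16, 32, 0]  score +0 (running 0)
col 1: [32, 8, 0, 64] -> [32, 8, 64, 0]  score +0 (running 0)
col 2: [16, 64, 2, 64] -> [16, 64, 2, 64]  score +0 (running 0)
col 3: [0, 0, 8, 32] -> [8, 32, 0, 0]  score +0 (running 0)
Board after move:
 4 32 16  8
16  8 64 32
32 64  2  0
 0  0 64  0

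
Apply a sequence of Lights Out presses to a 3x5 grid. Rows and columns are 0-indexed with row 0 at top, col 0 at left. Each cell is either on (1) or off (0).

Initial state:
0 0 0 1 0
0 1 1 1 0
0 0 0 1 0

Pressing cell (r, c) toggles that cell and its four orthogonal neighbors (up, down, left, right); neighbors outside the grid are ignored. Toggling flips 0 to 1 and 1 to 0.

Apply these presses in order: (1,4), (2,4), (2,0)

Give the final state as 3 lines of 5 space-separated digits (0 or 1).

After press 1 at (1,4):
0 0 0 1 1
0 1 1 0 1
0 0 0 1 1

After press 2 at (2,4):
0 0 0 1 1
0 1 1 0 0
0 0 0 0 0

After press 3 at (2,0):
0 0 0 1 1
1 1 1 0 0
1 1 0 0 0

Answer: 0 0 0 1 1
1 1 1 0 0
1 1 0 0 0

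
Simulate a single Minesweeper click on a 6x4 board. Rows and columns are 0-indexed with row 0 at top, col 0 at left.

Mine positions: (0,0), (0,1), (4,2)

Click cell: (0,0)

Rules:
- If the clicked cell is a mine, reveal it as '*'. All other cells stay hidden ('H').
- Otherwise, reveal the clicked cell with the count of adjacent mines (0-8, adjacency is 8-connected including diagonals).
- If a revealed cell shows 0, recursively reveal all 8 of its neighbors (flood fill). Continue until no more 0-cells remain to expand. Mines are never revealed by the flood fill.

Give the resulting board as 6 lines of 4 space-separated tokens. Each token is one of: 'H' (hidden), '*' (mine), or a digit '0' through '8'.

* H H H
H H H H
H H H H
H H H H
H H H H
H H H H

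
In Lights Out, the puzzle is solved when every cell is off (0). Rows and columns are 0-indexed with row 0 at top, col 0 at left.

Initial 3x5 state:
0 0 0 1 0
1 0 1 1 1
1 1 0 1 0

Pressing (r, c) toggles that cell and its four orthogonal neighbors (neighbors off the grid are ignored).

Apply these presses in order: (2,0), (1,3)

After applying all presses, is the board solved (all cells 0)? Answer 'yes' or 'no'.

After press 1 at (2,0):
0 0 0 1 0
0 0 1 1 1
0 0 0 1 0

After press 2 at (1,3):
0 0 0 0 0
0 0 0 0 0
0 0 0 0 0

Lights still on: 0

Answer: yes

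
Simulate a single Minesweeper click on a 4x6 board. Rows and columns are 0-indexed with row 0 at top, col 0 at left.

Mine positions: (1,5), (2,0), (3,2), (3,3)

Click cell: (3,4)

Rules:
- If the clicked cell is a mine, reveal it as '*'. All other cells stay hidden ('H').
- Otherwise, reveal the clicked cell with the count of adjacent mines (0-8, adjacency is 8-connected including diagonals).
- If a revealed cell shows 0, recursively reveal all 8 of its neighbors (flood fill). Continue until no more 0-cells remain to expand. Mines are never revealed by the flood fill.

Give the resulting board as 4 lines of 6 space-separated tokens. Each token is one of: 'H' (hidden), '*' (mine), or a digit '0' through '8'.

H H H H H H
H H H H H H
H H H H H H
H H H H 1 H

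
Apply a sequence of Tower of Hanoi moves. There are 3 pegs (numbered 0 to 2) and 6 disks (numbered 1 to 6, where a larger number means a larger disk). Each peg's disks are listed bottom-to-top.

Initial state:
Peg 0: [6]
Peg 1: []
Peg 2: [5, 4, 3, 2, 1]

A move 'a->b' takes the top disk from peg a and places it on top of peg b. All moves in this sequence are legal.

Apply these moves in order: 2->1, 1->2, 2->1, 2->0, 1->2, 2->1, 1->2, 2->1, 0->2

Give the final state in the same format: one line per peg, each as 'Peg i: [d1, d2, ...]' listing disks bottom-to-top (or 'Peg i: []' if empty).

Answer: Peg 0: [6]
Peg 1: [1]
Peg 2: [5, 4, 3, 2]

Derivation:
After move 1 (2->1):
Peg 0: [6]
Peg 1: [1]
Peg 2: [5, 4, 3, 2]

After move 2 (1->2):
Peg 0: [6]
Peg 1: []
Peg 2: [5, 4, 3, 2, 1]

After move 3 (2->1):
Peg 0: [6]
Peg 1: [1]
Peg 2: [5, 4, 3, 2]

After move 4 (2->0):
Peg 0: [6, 2]
Peg 1: [1]
Peg 2: [5, 4, 3]

After move 5 (1->2):
Peg 0: [6, 2]
Peg 1: []
Peg 2: [5, 4, 3, 1]

After move 6 (2->1):
Peg 0: [6, 2]
Peg 1: [1]
Peg 2: [5, 4, 3]

After move 7 (1->2):
Peg 0: [6, 2]
Peg 1: []
Peg 2: [5, 4, 3, 1]

After move 8 (2->1):
Peg 0: [6, 2]
Peg 1: [1]
Peg 2: [5, 4, 3]

After move 9 (0->2):
Peg 0: [6]
Peg 1: [1]
Peg 2: [5, 4, 3, 2]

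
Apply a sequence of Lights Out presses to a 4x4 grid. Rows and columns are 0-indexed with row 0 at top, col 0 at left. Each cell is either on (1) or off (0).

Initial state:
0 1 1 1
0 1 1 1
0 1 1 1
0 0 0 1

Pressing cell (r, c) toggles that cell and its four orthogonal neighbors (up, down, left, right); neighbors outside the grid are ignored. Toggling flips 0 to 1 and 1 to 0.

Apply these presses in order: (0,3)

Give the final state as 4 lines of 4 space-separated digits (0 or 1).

Answer: 0 1 0 0
0 1 1 0
0 1 1 1
0 0 0 1

Derivation:
After press 1 at (0,3):
0 1 0 0
0 1 1 0
0 1 1 1
0 0 0 1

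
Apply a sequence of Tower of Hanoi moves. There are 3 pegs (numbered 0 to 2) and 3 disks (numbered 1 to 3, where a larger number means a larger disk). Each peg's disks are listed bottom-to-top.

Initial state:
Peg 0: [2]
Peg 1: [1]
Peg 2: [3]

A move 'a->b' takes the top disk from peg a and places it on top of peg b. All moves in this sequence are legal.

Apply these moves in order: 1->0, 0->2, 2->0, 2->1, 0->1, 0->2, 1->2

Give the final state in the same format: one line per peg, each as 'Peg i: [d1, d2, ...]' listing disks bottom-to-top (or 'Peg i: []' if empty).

After move 1 (1->0):
Peg 0: [2, 1]
Peg 1: []
Peg 2: [3]

After move 2 (0->2):
Peg 0: [2]
Peg 1: []
Peg 2: [3, 1]

After move 3 (2->0):
Peg 0: [2, 1]
Peg 1: []
Peg 2: [3]

After move 4 (2->1):
Peg 0: [2, 1]
Peg 1: [3]
Peg 2: []

After move 5 (0->1):
Peg 0: [2]
Peg 1: [3, 1]
Peg 2: []

After move 6 (0->2):
Peg 0: []
Peg 1: [3, 1]
Peg 2: [2]

After move 7 (1->2):
Peg 0: []
Peg 1: [3]
Peg 2: [2, 1]

Answer: Peg 0: []
Peg 1: [3]
Peg 2: [2, 1]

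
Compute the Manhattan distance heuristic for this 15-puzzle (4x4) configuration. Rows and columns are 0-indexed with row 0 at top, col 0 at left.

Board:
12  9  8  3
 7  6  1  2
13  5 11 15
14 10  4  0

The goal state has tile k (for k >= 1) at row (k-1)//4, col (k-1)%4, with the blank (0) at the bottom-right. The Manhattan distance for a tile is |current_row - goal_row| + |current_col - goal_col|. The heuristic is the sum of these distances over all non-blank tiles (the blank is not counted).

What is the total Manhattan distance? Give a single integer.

Tile 12: (0,0)->(2,3) = 5
Tile 9: (0,1)->(2,0) = 3
Tile 8: (0,2)->(1,3) = 2
Tile 3: (0,3)->(0,2) = 1
Tile 7: (1,0)->(1,2) = 2
Tile 6: (1,1)->(1,1) = 0
Tile 1: (1,2)->(0,0) = 3
Tile 2: (1,3)->(0,1) = 3
Tile 13: (2,0)->(3,0) = 1
Tile 5: (2,1)->(1,0) = 2
Tile 11: (2,2)->(2,2) = 0
Tile 15: (2,3)->(3,2) = 2
Tile 14: (3,0)->(3,1) = 1
Tile 10: (3,1)->(2,1) = 1
Tile 4: (3,2)->(0,3) = 4
Sum: 5 + 3 + 2 + 1 + 2 + 0 + 3 + 3 + 1 + 2 + 0 + 2 + 1 + 1 + 4 = 30

Answer: 30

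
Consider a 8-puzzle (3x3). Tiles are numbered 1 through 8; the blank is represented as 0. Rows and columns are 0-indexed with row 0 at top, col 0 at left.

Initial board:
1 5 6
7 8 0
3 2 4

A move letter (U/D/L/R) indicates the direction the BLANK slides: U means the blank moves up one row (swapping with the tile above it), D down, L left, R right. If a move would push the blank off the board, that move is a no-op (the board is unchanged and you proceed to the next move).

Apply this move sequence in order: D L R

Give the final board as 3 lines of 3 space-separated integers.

Answer: 1 5 6
7 8 4
3 2 0

Derivation:
After move 1 (D):
1 5 6
7 8 4
3 2 0

After move 2 (L):
1 5 6
7 8 4
3 0 2

After move 3 (R):
1 5 6
7 8 4
3 2 0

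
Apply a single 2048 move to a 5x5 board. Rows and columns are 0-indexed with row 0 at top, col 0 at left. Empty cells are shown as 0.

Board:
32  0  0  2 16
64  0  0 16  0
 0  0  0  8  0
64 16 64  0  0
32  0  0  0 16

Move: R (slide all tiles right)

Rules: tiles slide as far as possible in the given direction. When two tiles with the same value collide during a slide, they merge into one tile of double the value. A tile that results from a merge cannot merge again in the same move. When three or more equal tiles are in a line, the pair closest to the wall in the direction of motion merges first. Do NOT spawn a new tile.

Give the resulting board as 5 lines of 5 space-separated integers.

Answer:  0  0 32  2 16
 0  0  0 64 16
 0  0  0  0  8
 0  0 64 16 64
 0  0  0 32 16

Derivation:
Slide right:
row 0: [32, 0, 0, 2, 16] -> [0, 0, 32, 2, 16]
row 1: [64, 0, 0, 16, 0] -> [0, 0, 0, 64, 16]
row 2: [0, 0, 0, 8, 0] -> [0, 0, 0, 0, 8]
row 3: [64, 16, 64, 0, 0] -> [0, 0, 64, 16, 64]
row 4: [32, 0, 0, 0, 16] -> [0, 0, 0, 32, 16]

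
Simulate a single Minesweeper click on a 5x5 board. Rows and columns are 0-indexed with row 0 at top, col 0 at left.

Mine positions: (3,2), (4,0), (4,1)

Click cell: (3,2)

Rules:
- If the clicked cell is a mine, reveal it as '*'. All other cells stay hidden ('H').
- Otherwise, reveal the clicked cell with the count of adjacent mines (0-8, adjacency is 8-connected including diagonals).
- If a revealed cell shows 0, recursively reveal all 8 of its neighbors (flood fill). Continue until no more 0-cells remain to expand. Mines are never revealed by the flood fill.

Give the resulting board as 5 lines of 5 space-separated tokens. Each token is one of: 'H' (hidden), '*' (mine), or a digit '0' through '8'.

H H H H H
H H H H H
H H H H H
H H * H H
H H H H H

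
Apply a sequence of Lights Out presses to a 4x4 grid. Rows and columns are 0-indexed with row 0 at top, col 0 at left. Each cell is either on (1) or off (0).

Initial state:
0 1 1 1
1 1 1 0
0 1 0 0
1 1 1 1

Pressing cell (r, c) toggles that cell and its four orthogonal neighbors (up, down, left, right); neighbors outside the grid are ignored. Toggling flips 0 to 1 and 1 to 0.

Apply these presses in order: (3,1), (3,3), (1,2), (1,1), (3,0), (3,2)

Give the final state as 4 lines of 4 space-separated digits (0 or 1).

Answer: 0 0 0 1
0 1 1 1
1 1 0 1
1 0 0 1

Derivation:
After press 1 at (3,1):
0 1 1 1
1 1 1 0
0 0 0 0
0 0 0 1

After press 2 at (3,3):
0 1 1 1
1 1 1 0
0 0 0 1
0 0 1 0

After press 3 at (1,2):
0 1 0 1
1 0 0 1
0 0 1 1
0 0 1 0

After press 4 at (1,1):
0 0 0 1
0 1 1 1
0 1 1 1
0 0 1 0

After press 5 at (3,0):
0 0 0 1
0 1 1 1
1 1 1 1
1 1 1 0

After press 6 at (3,2):
0 0 0 1
0 1 1 1
1 1 0 1
1 0 0 1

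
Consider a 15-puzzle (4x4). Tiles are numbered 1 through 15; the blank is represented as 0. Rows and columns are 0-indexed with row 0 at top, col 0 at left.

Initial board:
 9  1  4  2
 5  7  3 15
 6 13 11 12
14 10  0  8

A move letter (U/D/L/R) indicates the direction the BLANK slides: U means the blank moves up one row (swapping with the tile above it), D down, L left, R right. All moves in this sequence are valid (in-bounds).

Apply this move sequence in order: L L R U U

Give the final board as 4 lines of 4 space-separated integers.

Answer:  9  1  4  2
 5  0  3 15
 6  7 11 12
14 13 10  8

Derivation:
After move 1 (L):
 9  1  4  2
 5  7  3 15
 6 13 11 12
14  0 10  8

After move 2 (L):
 9  1  4  2
 5  7  3 15
 6 13 11 12
 0 14 10  8

After move 3 (R):
 9  1  4  2
 5  7  3 15
 6 13 11 12
14  0 10  8

After move 4 (U):
 9  1  4  2
 5  7  3 15
 6  0 11 12
14 13 10  8

After move 5 (U):
 9  1  4  2
 5  0  3 15
 6  7 11 12
14 13 10  8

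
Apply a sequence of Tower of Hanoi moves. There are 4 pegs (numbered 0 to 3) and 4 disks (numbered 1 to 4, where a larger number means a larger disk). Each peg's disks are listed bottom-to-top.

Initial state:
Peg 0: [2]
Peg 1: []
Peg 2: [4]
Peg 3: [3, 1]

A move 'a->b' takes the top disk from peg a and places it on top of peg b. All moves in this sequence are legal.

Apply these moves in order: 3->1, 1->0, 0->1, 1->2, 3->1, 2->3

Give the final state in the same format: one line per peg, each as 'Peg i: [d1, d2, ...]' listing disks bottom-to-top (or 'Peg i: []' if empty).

After move 1 (3->1):
Peg 0: [2]
Peg 1: [1]
Peg 2: [4]
Peg 3: [3]

After move 2 (1->0):
Peg 0: [2, 1]
Peg 1: []
Peg 2: [4]
Peg 3: [3]

After move 3 (0->1):
Peg 0: [2]
Peg 1: [1]
Peg 2: [4]
Peg 3: [3]

After move 4 (1->2):
Peg 0: [2]
Peg 1: []
Peg 2: [4, 1]
Peg 3: [3]

After move 5 (3->1):
Peg 0: [2]
Peg 1: [3]
Peg 2: [4, 1]
Peg 3: []

After move 6 (2->3):
Peg 0: [2]
Peg 1: [3]
Peg 2: [4]
Peg 3: [1]

Answer: Peg 0: [2]
Peg 1: [3]
Peg 2: [4]
Peg 3: [1]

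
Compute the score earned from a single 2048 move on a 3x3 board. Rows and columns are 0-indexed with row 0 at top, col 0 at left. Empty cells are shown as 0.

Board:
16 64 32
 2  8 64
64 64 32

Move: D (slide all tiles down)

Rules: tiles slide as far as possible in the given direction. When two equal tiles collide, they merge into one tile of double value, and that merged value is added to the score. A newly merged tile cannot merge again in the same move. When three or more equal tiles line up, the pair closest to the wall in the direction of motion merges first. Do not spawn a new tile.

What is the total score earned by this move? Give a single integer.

Answer: 0

Derivation:
Slide down:
col 0: [16, 2, 64] -> [16, 2, 64]  score +0 (running 0)
col 1: [64, 8, 64] -> [64, 8, 64]  score +0 (running 0)
col 2: [32, 64, 32] -> [32, 64, 32]  score +0 (running 0)
Board after move:
16 64 32
 2  8 64
64 64 32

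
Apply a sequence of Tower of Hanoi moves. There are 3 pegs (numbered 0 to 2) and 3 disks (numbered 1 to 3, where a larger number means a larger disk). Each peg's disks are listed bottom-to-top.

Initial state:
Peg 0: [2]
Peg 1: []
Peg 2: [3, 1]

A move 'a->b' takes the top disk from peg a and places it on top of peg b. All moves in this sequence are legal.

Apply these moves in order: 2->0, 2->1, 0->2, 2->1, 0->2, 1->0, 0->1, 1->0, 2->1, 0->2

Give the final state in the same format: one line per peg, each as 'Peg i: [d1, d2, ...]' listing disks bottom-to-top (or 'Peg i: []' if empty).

Answer: Peg 0: []
Peg 1: [3, 2]
Peg 2: [1]

Derivation:
After move 1 (2->0):
Peg 0: [2, 1]
Peg 1: []
Peg 2: [3]

After move 2 (2->1):
Peg 0: [2, 1]
Peg 1: [3]
Peg 2: []

After move 3 (0->2):
Peg 0: [2]
Peg 1: [3]
Peg 2: [1]

After move 4 (2->1):
Peg 0: [2]
Peg 1: [3, 1]
Peg 2: []

After move 5 (0->2):
Peg 0: []
Peg 1: [3, 1]
Peg 2: [2]

After move 6 (1->0):
Peg 0: [1]
Peg 1: [3]
Peg 2: [2]

After move 7 (0->1):
Peg 0: []
Peg 1: [3, 1]
Peg 2: [2]

After move 8 (1->0):
Peg 0: [1]
Peg 1: [3]
Peg 2: [2]

After move 9 (2->1):
Peg 0: [1]
Peg 1: [3, 2]
Peg 2: []

After move 10 (0->2):
Peg 0: []
Peg 1: [3, 2]
Peg 2: [1]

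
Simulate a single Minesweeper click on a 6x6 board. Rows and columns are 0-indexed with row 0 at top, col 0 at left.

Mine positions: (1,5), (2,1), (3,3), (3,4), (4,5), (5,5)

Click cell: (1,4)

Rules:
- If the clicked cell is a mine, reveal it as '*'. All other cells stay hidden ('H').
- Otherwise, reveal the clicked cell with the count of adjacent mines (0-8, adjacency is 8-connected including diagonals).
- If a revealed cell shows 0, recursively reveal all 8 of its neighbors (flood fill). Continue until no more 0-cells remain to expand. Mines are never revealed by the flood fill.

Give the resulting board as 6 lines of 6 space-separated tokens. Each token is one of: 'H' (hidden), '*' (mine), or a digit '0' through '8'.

H H H H H H
H H H H 1 H
H H H H H H
H H H H H H
H H H H H H
H H H H H H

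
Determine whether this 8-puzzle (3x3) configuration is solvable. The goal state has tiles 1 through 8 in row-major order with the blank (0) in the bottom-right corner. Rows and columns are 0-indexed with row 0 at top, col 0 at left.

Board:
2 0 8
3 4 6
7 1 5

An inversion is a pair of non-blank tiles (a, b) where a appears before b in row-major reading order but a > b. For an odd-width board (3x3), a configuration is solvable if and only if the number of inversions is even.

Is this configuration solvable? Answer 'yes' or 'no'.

Answer: no

Derivation:
Inversions (pairs i<j in row-major order where tile[i] > tile[j] > 0): 13
13 is odd, so the puzzle is not solvable.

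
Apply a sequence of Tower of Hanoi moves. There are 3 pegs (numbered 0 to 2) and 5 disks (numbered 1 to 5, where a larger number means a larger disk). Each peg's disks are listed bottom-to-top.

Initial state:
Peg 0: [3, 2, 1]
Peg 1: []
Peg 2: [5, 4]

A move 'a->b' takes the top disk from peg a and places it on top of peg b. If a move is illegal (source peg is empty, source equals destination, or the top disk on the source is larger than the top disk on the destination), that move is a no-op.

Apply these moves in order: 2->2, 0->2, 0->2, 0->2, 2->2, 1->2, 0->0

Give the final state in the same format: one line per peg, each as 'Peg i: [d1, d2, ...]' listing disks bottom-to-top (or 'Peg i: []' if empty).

After move 1 (2->2):
Peg 0: [3, 2, 1]
Peg 1: []
Peg 2: [5, 4]

After move 2 (0->2):
Peg 0: [3, 2]
Peg 1: []
Peg 2: [5, 4, 1]

After move 3 (0->2):
Peg 0: [3, 2]
Peg 1: []
Peg 2: [5, 4, 1]

After move 4 (0->2):
Peg 0: [3, 2]
Peg 1: []
Peg 2: [5, 4, 1]

After move 5 (2->2):
Peg 0: [3, 2]
Peg 1: []
Peg 2: [5, 4, 1]

After move 6 (1->2):
Peg 0: [3, 2]
Peg 1: []
Peg 2: [5, 4, 1]

After move 7 (0->0):
Peg 0: [3, 2]
Peg 1: []
Peg 2: [5, 4, 1]

Answer: Peg 0: [3, 2]
Peg 1: []
Peg 2: [5, 4, 1]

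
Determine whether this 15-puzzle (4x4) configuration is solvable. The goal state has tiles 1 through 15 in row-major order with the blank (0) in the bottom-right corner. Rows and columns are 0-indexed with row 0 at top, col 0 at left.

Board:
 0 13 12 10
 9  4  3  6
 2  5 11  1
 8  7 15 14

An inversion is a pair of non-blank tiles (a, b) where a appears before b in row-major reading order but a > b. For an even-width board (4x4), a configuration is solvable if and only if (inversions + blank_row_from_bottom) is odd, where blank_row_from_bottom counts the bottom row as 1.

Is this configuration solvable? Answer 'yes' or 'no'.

Answer: yes

Derivation:
Inversions: 55
Blank is in row 0 (0-indexed from top), which is row 4 counting from the bottom (bottom = 1).
55 + 4 = 59, which is odd, so the puzzle is solvable.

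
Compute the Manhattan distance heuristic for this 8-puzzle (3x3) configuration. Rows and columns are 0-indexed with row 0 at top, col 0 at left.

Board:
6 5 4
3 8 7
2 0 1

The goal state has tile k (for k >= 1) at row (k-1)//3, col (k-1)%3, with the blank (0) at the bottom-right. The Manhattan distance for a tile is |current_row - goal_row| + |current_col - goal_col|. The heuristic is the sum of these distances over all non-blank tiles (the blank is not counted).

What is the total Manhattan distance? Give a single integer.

Answer: 21

Derivation:
Tile 6: at (0,0), goal (1,2), distance |0-1|+|0-2| = 3
Tile 5: at (0,1), goal (1,1), distance |0-1|+|1-1| = 1
Tile 4: at (0,2), goal (1,0), distance |0-1|+|2-0| = 3
Tile 3: at (1,0), goal (0,2), distance |1-0|+|0-2| = 3
Tile 8: at (1,1), goal (2,1), distance |1-2|+|1-1| = 1
Tile 7: at (1,2), goal (2,0), distance |1-2|+|2-0| = 3
Tile 2: at (2,0), goal (0,1), distance |2-0|+|0-1| = 3
Tile 1: at (2,2), goal (0,0), distance |2-0|+|2-0| = 4
Sum: 3 + 1 + 3 + 3 + 1 + 3 + 3 + 4 = 21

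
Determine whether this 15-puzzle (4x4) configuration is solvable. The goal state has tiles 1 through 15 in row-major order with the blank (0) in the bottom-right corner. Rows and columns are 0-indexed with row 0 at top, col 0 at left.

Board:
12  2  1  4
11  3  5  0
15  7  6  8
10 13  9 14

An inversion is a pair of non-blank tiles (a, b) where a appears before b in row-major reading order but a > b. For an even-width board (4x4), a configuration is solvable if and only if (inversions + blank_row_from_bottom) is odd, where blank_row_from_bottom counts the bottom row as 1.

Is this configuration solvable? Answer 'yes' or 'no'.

Answer: yes

Derivation:
Inversions: 30
Blank is in row 1 (0-indexed from top), which is row 3 counting from the bottom (bottom = 1).
30 + 3 = 33, which is odd, so the puzzle is solvable.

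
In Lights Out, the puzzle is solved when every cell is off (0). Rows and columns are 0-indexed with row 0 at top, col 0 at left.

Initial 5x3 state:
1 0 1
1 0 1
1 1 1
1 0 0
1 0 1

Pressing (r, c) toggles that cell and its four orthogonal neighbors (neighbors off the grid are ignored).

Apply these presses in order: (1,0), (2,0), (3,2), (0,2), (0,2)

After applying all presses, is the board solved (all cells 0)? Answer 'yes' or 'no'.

Answer: no

Derivation:
After press 1 at (1,0):
0 0 1
0 1 1
0 1 1
1 0 0
1 0 1

After press 2 at (2,0):
0 0 1
1 1 1
1 0 1
0 0 0
1 0 1

After press 3 at (3,2):
0 0 1
1 1 1
1 0 0
0 1 1
1 0 0

After press 4 at (0,2):
0 1 0
1 1 0
1 0 0
0 1 1
1 0 0

After press 5 at (0,2):
0 0 1
1 1 1
1 0 0
0 1 1
1 0 0

Lights still on: 8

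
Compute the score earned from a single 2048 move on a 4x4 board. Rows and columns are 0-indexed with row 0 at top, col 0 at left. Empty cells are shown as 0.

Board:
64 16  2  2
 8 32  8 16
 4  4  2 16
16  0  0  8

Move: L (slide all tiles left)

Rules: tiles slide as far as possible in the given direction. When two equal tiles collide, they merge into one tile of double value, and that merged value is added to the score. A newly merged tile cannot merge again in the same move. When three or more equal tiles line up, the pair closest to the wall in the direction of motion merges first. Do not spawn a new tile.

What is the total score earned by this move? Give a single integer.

Slide left:
row 0: [64, 16, 2, 2] -> [64, 16, 4, 0]  score +4 (running 4)
row 1: [8, 32, 8, 16] -> [8, 32, 8, 16]  score +0 (running 4)
row 2: [4, 4, 2, 16] -> [8, 2, 16, 0]  score +8 (running 12)
row 3: [16, 0, 0, 8] -> [16, 8, 0, 0]  score +0 (running 12)
Board after move:
64 16  4  0
 8 32  8 16
 8  2 16  0
16  8  0  0

Answer: 12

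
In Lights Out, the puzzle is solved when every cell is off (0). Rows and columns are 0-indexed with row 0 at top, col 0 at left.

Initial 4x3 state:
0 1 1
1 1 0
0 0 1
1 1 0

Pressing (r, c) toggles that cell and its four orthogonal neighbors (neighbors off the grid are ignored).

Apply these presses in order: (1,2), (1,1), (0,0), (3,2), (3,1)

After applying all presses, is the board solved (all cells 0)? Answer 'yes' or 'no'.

After press 1 at (1,2):
0 1 0
1 0 1
0 0 0
1 1 0

After press 2 at (1,1):
0 0 0
0 1 0
0 1 0
1 1 0

After press 3 at (0,0):
1 1 0
1 1 0
0 1 0
1 1 0

After press 4 at (3,2):
1 1 0
1 1 0
0 1 1
1 0 1

After press 5 at (3,1):
1 1 0
1 1 0
0 0 1
0 1 0

Lights still on: 6

Answer: no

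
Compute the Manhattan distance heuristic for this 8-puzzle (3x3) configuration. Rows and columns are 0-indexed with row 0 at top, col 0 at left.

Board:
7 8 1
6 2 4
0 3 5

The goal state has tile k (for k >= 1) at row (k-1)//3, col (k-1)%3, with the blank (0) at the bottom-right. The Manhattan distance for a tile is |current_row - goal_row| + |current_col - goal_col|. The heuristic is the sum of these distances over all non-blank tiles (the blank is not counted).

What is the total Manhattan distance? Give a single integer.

Tile 7: (0,0)->(2,0) = 2
Tile 8: (0,1)->(2,1) = 2
Tile 1: (0,2)->(0,0) = 2
Tile 6: (1,0)->(1,2) = 2
Tile 2: (1,1)->(0,1) = 1
Tile 4: (1,2)->(1,0) = 2
Tile 3: (2,1)->(0,2) = 3
Tile 5: (2,2)->(1,1) = 2
Sum: 2 + 2 + 2 + 2 + 1 + 2 + 3 + 2 = 16

Answer: 16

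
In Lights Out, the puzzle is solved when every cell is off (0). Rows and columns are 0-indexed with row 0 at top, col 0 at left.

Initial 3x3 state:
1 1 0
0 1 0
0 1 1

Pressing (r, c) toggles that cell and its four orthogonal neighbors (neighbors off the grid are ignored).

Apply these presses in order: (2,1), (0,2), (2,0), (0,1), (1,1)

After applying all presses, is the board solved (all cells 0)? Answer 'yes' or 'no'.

Answer: yes

Derivation:
After press 1 at (2,1):
1 1 0
0 0 0
1 0 0

After press 2 at (0,2):
1 0 1
0 0 1
1 0 0

After press 3 at (2,0):
1 0 1
1 0 1
0 1 0

After press 4 at (0,1):
0 1 0
1 1 1
0 1 0

After press 5 at (1,1):
0 0 0
0 0 0
0 0 0

Lights still on: 0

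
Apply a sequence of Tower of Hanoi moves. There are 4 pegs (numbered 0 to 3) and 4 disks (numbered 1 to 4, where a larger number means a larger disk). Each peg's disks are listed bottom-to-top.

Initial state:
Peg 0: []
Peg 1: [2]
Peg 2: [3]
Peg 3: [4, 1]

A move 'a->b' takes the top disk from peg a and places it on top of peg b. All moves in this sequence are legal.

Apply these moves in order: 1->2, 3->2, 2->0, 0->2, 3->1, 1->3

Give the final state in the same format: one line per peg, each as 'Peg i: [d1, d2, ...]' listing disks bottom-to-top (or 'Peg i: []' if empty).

After move 1 (1->2):
Peg 0: []
Peg 1: []
Peg 2: [3, 2]
Peg 3: [4, 1]

After move 2 (3->2):
Peg 0: []
Peg 1: []
Peg 2: [3, 2, 1]
Peg 3: [4]

After move 3 (2->0):
Peg 0: [1]
Peg 1: []
Peg 2: [3, 2]
Peg 3: [4]

After move 4 (0->2):
Peg 0: []
Peg 1: []
Peg 2: [3, 2, 1]
Peg 3: [4]

After move 5 (3->1):
Peg 0: []
Peg 1: [4]
Peg 2: [3, 2, 1]
Peg 3: []

After move 6 (1->3):
Peg 0: []
Peg 1: []
Peg 2: [3, 2, 1]
Peg 3: [4]

Answer: Peg 0: []
Peg 1: []
Peg 2: [3, 2, 1]
Peg 3: [4]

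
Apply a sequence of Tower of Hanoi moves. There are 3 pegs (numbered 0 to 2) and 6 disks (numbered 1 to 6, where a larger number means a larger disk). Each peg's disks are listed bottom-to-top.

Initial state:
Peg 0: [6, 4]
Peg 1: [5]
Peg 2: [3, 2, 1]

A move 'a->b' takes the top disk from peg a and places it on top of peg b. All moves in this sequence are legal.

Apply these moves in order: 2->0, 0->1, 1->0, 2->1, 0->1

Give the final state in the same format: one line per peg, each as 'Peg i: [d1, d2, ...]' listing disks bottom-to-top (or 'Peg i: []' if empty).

After move 1 (2->0):
Peg 0: [6, 4, 1]
Peg 1: [5]
Peg 2: [3, 2]

After move 2 (0->1):
Peg 0: [6, 4]
Peg 1: [5, 1]
Peg 2: [3, 2]

After move 3 (1->0):
Peg 0: [6, 4, 1]
Peg 1: [5]
Peg 2: [3, 2]

After move 4 (2->1):
Peg 0: [6, 4, 1]
Peg 1: [5, 2]
Peg 2: [3]

After move 5 (0->1):
Peg 0: [6, 4]
Peg 1: [5, 2, 1]
Peg 2: [3]

Answer: Peg 0: [6, 4]
Peg 1: [5, 2, 1]
Peg 2: [3]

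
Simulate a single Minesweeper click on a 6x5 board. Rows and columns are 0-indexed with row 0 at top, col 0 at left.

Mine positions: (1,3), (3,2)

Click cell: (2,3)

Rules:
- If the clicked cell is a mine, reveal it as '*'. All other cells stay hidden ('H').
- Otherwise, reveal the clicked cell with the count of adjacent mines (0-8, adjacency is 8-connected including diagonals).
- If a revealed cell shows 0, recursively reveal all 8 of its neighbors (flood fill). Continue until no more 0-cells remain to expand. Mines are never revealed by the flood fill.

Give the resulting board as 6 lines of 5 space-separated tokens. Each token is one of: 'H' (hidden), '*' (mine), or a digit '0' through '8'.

H H H H H
H H H H H
H H H 2 H
H H H H H
H H H H H
H H H H H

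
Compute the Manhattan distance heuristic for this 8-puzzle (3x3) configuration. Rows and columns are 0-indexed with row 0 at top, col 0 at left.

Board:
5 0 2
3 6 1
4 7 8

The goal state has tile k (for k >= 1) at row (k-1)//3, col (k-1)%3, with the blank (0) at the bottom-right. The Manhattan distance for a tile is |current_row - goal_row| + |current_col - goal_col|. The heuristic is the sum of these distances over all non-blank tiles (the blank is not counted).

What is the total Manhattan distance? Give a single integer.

Answer: 13

Derivation:
Tile 5: at (0,0), goal (1,1), distance |0-1|+|0-1| = 2
Tile 2: at (0,2), goal (0,1), distance |0-0|+|2-1| = 1
Tile 3: at (1,0), goal (0,2), distance |1-0|+|0-2| = 3
Tile 6: at (1,1), goal (1,2), distance |1-1|+|1-2| = 1
Tile 1: at (1,2), goal (0,0), distance |1-0|+|2-0| = 3
Tile 4: at (2,0), goal (1,0), distance |2-1|+|0-0| = 1
Tile 7: at (2,1), goal (2,0), distance |2-2|+|1-0| = 1
Tile 8: at (2,2), goal (2,1), distance |2-2|+|2-1| = 1
Sum: 2 + 1 + 3 + 1 + 3 + 1 + 1 + 1 = 13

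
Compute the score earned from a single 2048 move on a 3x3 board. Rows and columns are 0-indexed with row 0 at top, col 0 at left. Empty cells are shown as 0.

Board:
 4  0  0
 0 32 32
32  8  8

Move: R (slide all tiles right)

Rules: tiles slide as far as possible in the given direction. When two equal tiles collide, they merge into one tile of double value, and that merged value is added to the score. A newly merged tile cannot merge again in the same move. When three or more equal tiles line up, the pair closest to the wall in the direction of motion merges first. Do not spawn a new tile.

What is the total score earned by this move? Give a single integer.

Slide right:
row 0: [4, 0, 0] -> [0, 0, 4]  score +0 (running 0)
row 1: [0, 32, 32] -> [0, 0, 64]  score +64 (running 64)
row 2: [32, 8, 8] -> [0, 32, 16]  score +16 (running 80)
Board after move:
 0  0  4
 0  0 64
 0 32 16

Answer: 80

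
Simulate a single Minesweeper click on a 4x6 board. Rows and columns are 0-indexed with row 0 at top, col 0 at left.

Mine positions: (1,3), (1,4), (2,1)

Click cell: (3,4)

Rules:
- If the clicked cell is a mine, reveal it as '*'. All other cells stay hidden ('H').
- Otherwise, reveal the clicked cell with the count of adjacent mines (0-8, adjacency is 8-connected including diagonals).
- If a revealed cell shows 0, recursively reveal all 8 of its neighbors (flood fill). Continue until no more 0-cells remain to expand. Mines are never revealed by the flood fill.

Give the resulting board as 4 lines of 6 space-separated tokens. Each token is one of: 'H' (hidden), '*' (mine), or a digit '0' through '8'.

H H H H H H
H H H H H H
H H 2 2 2 1
H H 1 0 0 0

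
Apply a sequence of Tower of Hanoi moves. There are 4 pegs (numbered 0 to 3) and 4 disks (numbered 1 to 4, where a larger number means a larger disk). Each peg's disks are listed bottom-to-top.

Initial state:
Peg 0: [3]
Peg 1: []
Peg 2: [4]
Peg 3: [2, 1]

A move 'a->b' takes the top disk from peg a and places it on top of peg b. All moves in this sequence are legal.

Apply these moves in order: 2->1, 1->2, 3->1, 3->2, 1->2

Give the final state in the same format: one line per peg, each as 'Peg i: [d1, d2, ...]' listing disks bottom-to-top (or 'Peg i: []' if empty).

Answer: Peg 0: [3]
Peg 1: []
Peg 2: [4, 2, 1]
Peg 3: []

Derivation:
After move 1 (2->1):
Peg 0: [3]
Peg 1: [4]
Peg 2: []
Peg 3: [2, 1]

After move 2 (1->2):
Peg 0: [3]
Peg 1: []
Peg 2: [4]
Peg 3: [2, 1]

After move 3 (3->1):
Peg 0: [3]
Peg 1: [1]
Peg 2: [4]
Peg 3: [2]

After move 4 (3->2):
Peg 0: [3]
Peg 1: [1]
Peg 2: [4, 2]
Peg 3: []

After move 5 (1->2):
Peg 0: [3]
Peg 1: []
Peg 2: [4, 2, 1]
Peg 3: []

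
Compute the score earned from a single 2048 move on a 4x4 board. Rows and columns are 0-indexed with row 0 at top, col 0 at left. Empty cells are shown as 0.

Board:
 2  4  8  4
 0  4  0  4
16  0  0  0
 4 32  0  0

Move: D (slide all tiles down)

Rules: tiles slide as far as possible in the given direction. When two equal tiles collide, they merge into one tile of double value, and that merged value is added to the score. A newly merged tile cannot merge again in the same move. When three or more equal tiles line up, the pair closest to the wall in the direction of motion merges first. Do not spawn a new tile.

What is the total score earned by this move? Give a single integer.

Slide down:
col 0: [2, 0, 16, 4] -> [0, 2, 16, 4]  score +0 (running 0)
col 1: [4, 4, 0, 32] -> [0, 0, 8, 32]  score +8 (running 8)
col 2: [8, 0, 0, 0] -> [0, 0, 0, 8]  score +0 (running 8)
col 3: [4, 4, 0, 0] -> [0, 0, 0, 8]  score +8 (running 16)
Board after move:
 0  0  0  0
 2  0  0  0
16  8  0  0
 4 32  8  8

Answer: 16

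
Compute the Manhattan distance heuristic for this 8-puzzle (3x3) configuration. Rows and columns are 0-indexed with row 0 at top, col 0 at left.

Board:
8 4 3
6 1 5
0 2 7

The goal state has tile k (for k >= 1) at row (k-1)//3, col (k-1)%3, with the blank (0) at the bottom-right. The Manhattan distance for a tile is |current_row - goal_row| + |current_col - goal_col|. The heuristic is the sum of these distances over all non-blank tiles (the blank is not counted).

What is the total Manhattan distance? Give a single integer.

Tile 8: at (0,0), goal (2,1), distance |0-2|+|0-1| = 3
Tile 4: at (0,1), goal (1,0), distance |0-1|+|1-0| = 2
Tile 3: at (0,2), goal (0,2), distance |0-0|+|2-2| = 0
Tile 6: at (1,0), goal (1,2), distance |1-1|+|0-2| = 2
Tile 1: at (1,1), goal (0,0), distance |1-0|+|1-0| = 2
Tile 5: at (1,2), goal (1,1), distance |1-1|+|2-1| = 1
Tile 2: at (2,1), goal (0,1), distance |2-0|+|1-1| = 2
Tile 7: at (2,2), goal (2,0), distance |2-2|+|2-0| = 2
Sum: 3 + 2 + 0 + 2 + 2 + 1 + 2 + 2 = 14

Answer: 14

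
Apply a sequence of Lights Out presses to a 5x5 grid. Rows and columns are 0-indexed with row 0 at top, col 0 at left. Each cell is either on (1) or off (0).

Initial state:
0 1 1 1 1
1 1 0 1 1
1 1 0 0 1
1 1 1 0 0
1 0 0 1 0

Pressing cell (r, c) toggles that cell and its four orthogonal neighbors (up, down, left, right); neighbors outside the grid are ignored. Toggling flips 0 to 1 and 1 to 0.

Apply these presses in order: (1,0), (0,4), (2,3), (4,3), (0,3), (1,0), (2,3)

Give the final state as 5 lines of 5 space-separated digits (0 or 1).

After press 1 at (1,0):
1 1 1 1 1
0 0 0 1 1
0 1 0 0 1
1 1 1 0 0
1 0 0 1 0

After press 2 at (0,4):
1 1 1 0 0
0 0 0 1 0
0 1 0 0 1
1 1 1 0 0
1 0 0 1 0

After press 3 at (2,3):
1 1 1 0 0
0 0 0 0 0
0 1 1 1 0
1 1 1 1 0
1 0 0 1 0

After press 4 at (4,3):
1 1 1 0 0
0 0 0 0 0
0 1 1 1 0
1 1 1 0 0
1 0 1 0 1

After press 5 at (0,3):
1 1 0 1 1
0 0 0 1 0
0 1 1 1 0
1 1 1 0 0
1 0 1 0 1

After press 6 at (1,0):
0 1 0 1 1
1 1 0 1 0
1 1 1 1 0
1 1 1 0 0
1 0 1 0 1

After press 7 at (2,3):
0 1 0 1 1
1 1 0 0 0
1 1 0 0 1
1 1 1 1 0
1 0 1 0 1

Answer: 0 1 0 1 1
1 1 0 0 0
1 1 0 0 1
1 1 1 1 0
1 0 1 0 1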